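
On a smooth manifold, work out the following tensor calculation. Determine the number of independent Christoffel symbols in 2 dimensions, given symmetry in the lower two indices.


Christoffel symbols Gamma^k_{ij} are symmetric in i,j, so there are d * d(d+1)/2 independent symbols.
d = 2
d(d+1)/2 = 2 * 3 / 2 = 3
Total = 2 * 3 = 6

6


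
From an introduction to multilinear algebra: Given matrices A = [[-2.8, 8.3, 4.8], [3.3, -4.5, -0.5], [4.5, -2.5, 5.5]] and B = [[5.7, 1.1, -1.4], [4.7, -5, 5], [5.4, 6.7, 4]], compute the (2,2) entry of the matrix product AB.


(AB)_{ij} = sum_k A_{ik} B_{kj}.
For i=2, j=2:
A_{21} * B_{12} = 3.3 * 1.1 = 3.63
A_{22} * B_{22} = -4.5 * -5 = 22.5
A_{23} * B_{32} = -0.5 * 6.7 = -3.35
Sum = 3.63 + 22.5 + -3.35 = 22.78

22.78


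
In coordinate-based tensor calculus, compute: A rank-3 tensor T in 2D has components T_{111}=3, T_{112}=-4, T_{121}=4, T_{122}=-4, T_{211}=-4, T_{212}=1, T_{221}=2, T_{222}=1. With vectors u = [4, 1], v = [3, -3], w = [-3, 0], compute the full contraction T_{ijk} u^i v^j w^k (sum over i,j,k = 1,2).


S = sum over i,j,k of T_{ijk} u_i v_j w_k. Expanding all 8 terms:
T_{111}*u_1*v_1*w_1 = 3*4*3*-3 = -108  (running total: -108)
T_{112}*u_1*v_1*w_2 = -4*4*3*0 = 0  (running total: -108)
T_{121}*u_1*v_2*w_1 = 4*4*-3*-3 = 144  (running total: 36)
T_{122}*u_1*v_2*w_2 = -4*4*-3*0 = 0  (running total: 36)
T_{211}*u_2*v_1*w_1 = -4*1*3*-3 = 36  (running total: 72)
T_{212}*u_2*v_1*w_2 = 1*1*3*0 = 0  (running total: 72)
T_{221}*u_2*v_2*w_1 = 2*1*-3*-3 = 18  (running total: 90)
T_{222}*u_2*v_2*w_2 = 1*1*-3*0 = 0  (running total: 90)
S = 90

90


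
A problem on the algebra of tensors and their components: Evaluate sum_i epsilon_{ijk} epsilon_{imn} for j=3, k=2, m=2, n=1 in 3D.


Using the identity: epsilon_{ijk} epsilon_{imn} = delta_{jm} delta_{kn} - delta_{jn} delta_{km}.
delta_{32} = 0
delta_{21} = 0
delta_{31} = 0
delta_{22} = 1
Result = 0 * 0 - 0 * 1 = 0 - 0 = 0

0


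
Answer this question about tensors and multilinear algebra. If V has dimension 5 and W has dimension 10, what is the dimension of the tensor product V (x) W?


The dimension of a tensor product is the product of dimensions.
dim(V) = 5, dim(W) = 10
dim(V (x) W) = 5 * 10 = 50

50


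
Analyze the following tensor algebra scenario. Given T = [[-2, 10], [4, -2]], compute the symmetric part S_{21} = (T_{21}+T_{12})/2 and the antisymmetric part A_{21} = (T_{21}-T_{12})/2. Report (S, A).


T_{21} = 4
T_{12} = 10
S_{21} = (4 + 10)/2 = 14/2 = 7
A_{21} = (4 - 10)/2 = -6/2 = -3
Check: S + A = 7 + -3 = 4 = T_{21}.

(7, -3)


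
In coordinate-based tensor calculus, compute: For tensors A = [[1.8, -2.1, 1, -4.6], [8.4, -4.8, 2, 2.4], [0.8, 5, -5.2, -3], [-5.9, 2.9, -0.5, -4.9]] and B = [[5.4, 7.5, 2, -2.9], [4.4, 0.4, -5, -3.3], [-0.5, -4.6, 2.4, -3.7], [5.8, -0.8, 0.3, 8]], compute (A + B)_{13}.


Tensor addition is component-wise: (A + B)_{ij} = A_{ij} + B_{ij}.
A_{13} = 1
B_{13} = 2
(A + B)_{13} = 1 + 2 = 3

3


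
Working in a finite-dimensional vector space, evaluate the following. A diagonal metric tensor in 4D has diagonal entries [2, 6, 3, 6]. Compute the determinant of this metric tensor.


For a diagonal metric, the determinant is the product of diagonal entries.
Diagonal entries: 2, 6, 3, 6
det(g) = 2 * 6 * 3 * 6 = 216

216


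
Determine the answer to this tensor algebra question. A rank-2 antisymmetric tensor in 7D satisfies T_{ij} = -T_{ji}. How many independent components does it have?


An antisymmetric rank-2 tensor satisfies A_{ij} = -A_{ji}, so diagonal entries are zero.
The independent components are the upper-triangular entries: C(n, 2) = n(n-1)/2.
n = 7
C(7, 2) = 7 * 6 / 2 = 42 / 2 = 21

21


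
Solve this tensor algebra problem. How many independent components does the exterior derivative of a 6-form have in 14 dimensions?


The exterior derivative of a p-form is a (p+1)-form.
Its number of independent components is C(n, p+1).
n = 14, p+1 = 7
C(14, 7) = 3432

3432


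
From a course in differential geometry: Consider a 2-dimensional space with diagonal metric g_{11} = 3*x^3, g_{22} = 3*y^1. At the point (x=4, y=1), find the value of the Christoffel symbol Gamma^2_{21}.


For a diagonal metric, Gamma^k_{ij} = (1/2) g^{kk} (dg_{ik}/dx_j + dg_{jk}/dx_i - dg_{ij}/dx_k).
The metric is diagonal, so g_{ab} = 0 for a != b.
At the given point: g_{11} = 192, g_{22} = 3
g^{22} = 1/3
dg_{22}/dx_1 = dg_{22}/dx_1 = 0
dg_{12}/dx_2 = 0 (off-diagonal)
dg_{21}/dx_2 = 0 (off-diagonal)
Numerator = 0 + 0 - 0 = 0
Gamma^2_{21} = 0 / (2 * 3) = 0

0


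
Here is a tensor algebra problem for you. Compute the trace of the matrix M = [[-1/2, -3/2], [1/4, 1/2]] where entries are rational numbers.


The trace is the sum of diagonal entries.
Diagonal: M[1,1] = -1/2, M[2,2] = 1/2
Tr(M) = -1/2 + 1/2
Computing step by step:
After adding M[1,1]: -1/2
After adding M[2,2]: 0
Tr(M) = 0

0


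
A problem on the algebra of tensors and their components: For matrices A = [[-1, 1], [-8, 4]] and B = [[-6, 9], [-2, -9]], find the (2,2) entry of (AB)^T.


(AB)^T_{ij} = (AB)_{ji} = sum_k A_{jk} B_{ki}.
For i=2, j=2 we need (AB)_{22}:
A_{21} * B_{12} = -8 * 9 = -72
A_{22} * B_{22} = 4 * -9 = -36
Sum = -72 + -36 = -108

-108


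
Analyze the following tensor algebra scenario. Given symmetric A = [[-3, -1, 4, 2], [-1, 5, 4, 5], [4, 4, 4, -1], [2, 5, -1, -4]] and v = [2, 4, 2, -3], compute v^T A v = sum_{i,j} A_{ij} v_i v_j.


First compute Av:
(Av)_1 = -3*2 + -1*4 + 4*2 + 2*-3 = -8
(Av)_2 = -1*2 + 5*4 + 4*2 + 5*-3 = 11
(Av)_3 = 4*2 + 4*4 + 4*2 + -1*-3 = 35
(Av)_4 = 2*2 + 5*4 + -1*2 + -4*-3 = 34
Av = [-8, 11, 35, 34]
Then v^T (Av) = 2*-8 + 4*11 + 2*35 + -3*34
= -16 + 44 + 70 + -102 = -4

-4


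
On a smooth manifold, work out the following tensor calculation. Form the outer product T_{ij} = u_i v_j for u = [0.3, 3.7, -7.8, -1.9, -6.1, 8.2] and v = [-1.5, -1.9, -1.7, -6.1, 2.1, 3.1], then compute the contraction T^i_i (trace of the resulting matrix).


The outer product gives T_{ij} = u_i v_j.
The trace (contraction) is Tr(T) = sum_i T_{ii} = sum_i u_i v_i.
Diagonal entries:
T_{11} = u_1 * v_1 = 0.3 * -1.5 = -0.45
T_{22} = u_2 * v_2 = 3.7 * -1.9 = -7.03
T_{33} = u_3 * v_3 = -7.8 * -1.7 = 13.26
T_{44} = u_4 * v_4 = -1.9 * -6.1 = 11.59
T_{55} = u_5 * v_5 = -6.1 * 2.1 = -12.81
T_{66} = u_6 * v_6 = 8.2 * 3.1 = 25.42
Tr(T) = -0.45 + -7.03 + 13.26 + 11.59 + -12.81 + 25.42 = 29.98

29.98


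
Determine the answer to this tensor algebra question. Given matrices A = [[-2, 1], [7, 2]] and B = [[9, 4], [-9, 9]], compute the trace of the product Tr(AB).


Tr(AB) = sum_i (AB)_{ii} where (AB)_{ii} = sum_k A_{ik} B_{ki}.
(AB)_{11} = -2*9 + 1*-9 = -27
(AB)_{22} = 7*4 + 2*9 = 46
Tr(AB) = -27 + 46 = 19

19


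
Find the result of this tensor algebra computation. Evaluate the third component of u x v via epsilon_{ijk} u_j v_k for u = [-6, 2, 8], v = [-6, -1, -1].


(u x v)_3 = sum_{j,k} epsilon_{3jk} u_j v_k. Only permutations of (1,2,3) contribute; the two non-zero terms are:
eps_{312} u_1 v_2 = 1 * -6 * -1 = 6
eps_{321} u_2 v_1 = -1 * 2 * -6 = 12
(u x v)_3 = 18

18


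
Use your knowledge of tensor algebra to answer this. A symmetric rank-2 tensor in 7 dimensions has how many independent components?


A symmetric rank-2 tensor in d dimensions has d(d+1)/2 independent components.
d = 7
d(d+1)/2 = 7 * 8 / 2 = 56 / 2 = 28

28


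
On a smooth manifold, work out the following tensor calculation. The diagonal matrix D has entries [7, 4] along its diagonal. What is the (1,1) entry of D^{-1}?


For a diagonal matrix, the inverse has entries (D^{-1})_{ii} = 1/d_{ii}.
The diagonal entries are: d_{11} = 7, d_{22} = 4
We need (D^{-1})_{11} = 1/d_{11} = 1/7 = 1/7

1/7


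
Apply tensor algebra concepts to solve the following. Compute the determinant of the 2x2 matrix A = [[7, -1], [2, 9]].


For a 2x2 matrix [[a, b], [c, d]], det = a*d - b*c.
a = 7, b = -1, c = 2, d = 9
a*d = 7 * 9 = 63
b*c = -1 * 2 = -2
det = 63 - -2 = 65

65


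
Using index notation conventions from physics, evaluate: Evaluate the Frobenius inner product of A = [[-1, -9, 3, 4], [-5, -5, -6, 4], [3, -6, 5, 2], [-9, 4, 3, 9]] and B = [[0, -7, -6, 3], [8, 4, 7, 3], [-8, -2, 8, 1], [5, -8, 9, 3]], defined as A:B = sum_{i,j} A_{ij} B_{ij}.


A:B = sum over all i,j of A_{ij} * B_{ij}.
Row 1: -1*0=0, -9*-7=63, 3*-6=-18, 4*3=12 => row sum = 57
Row 2: -5*8=-40, -5*4=-20, -6*7=-42, 4*3=12 => row sum = -90
Row 3: 3*-8=-24, -6*-2=12, 5*8=40, 2*1=2 => row sum = 30
Row 4: -9*5=-45, 4*-8=-32, 3*9=27, 9*3=27 => row sum = -23
Total = 57 + -90 + 30 + -23 = -26

-26


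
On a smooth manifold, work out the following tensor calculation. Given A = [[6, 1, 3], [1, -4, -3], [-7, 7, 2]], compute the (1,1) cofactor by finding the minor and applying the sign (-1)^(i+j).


To find cofactor C_{11}, delete row 1 and column 1.
The resulting 2x2 submatrix is: [[-4, -3], [7, 2]]
Minor M_{11} = -4*2 - -3*7
  = -8 - -21 = 13
Sign = (-1)^(1+1) = (-1)^2 = 1
Cofactor C_{11} = 1 * 13 = 13

13


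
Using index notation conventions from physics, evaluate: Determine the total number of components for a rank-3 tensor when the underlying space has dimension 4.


The number of components of a rank-r tensor in d dimensions is d^r.
Here d = 4 and r = 3.
4^3 = 64

64


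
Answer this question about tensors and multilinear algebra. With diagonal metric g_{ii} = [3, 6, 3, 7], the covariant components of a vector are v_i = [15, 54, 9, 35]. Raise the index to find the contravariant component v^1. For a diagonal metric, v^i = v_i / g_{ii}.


To raise an index with a diagonal metric: v^i = v_i / g_{ii}.
For index 1: v_1 = 15, g_{11} = 3
v^1 = 15 / 3 = 5

5


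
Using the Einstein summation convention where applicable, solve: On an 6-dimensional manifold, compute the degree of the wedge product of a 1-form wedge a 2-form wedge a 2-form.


The degree of a wedge product is the sum of the degrees of the individual forms.
Degrees: 1, 2, 2
Total degree = 1 + 2 + 2 = 5

5


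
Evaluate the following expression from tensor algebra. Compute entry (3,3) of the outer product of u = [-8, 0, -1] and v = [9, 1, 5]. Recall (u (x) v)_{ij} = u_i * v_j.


The outer product entry T_{ij} = u_i * v_j.
We need i=3, j=3.
u_3 = -1, v_3 = 5
T_{3,3} = -1 * 5 = -5

-5


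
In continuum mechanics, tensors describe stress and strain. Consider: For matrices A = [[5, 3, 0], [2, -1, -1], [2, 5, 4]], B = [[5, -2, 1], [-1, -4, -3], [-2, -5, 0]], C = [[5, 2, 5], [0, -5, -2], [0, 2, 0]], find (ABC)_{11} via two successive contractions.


(ABC)_{11} = sum_m (AB)_{1m} C_{m1}. First compute row 1 of AB.
(AB)_{11} = 5*5 + 3*-1 + 0*-2 = 22
(AB)_{12} = 5*-2 + 3*-4 + 0*-5 = -22
(AB)_{13} = 5*1 + 3*-3 + 0*0 = -4
Now contract with column 1 of C:
(AB)_{11} * C_{11} = 22 * 5 = 110
(AB)_{12} * C_{21} = -22 * 0 = 0
(AB)_{13} * C_{31} = -4 * 0 = 0
(ABC)_{11} = 110 + 0 + 0 = 110

110


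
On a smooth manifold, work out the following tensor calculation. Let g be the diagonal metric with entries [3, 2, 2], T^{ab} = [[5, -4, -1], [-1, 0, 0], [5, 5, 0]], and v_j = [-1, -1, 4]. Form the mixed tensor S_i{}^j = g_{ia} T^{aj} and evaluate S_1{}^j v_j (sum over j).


Step 1: lower the first index. For a diagonal metric, g_{ia} T^{aj} = g_{ii} T^{ij} (no sum on i).
g_{11} = 3
S_1{}^1 = 3 * T^{11} = 3 * 5 = 15
S_1{}^2 = 3 * T^{12} = 3 * -4 = -12
S_1{}^3 = 3 * T^{13} = 3 * -1 = -3
Step 2: contract S_1{}^j with v_j.
S_1{}^1 * v_1 = 15 * -1 = -15
S_1{}^2 * v_2 = -12 * -1 = 12
S_1{}^3 * v_3 = -3 * 4 = -12
Result = -15 + 12 + -12 = -15

-15


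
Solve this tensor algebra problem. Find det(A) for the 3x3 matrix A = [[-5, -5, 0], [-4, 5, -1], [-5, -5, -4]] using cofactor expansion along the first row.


Expanding along the first row, det(A) = a11*M_11 - a12*M_12 + a13*M_13, where M_1j is the (1,j) minor.
Minor M_11 = 5*-4 - -1*-5 = -25
Minor M_12 = -4*-4 - -1*-5 = 11
Minor M_13 = -4*-5 - 5*-5 = 45
det = -5*(-25) - -5*(11) + 0*(45)
    = 125 - -55 + 0
    = 180

180


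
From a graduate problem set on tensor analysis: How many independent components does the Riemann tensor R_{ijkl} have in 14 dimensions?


The Riemann tensor in d dimensions has d^2(d^2 - 1)/12 independent components.
d = 14, so d^2 = 196
d^2 - 1 = 195
d^2(d^2 - 1) = 196 * 195 = 38220
Divide by 12: 38220 / 12 = 3185

3185


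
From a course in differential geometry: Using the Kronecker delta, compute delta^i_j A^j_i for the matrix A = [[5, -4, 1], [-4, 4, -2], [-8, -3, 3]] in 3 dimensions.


The contraction (trace) of a rank-2 tensor is the sum of its diagonal elements.
Diagonal entries: A[1,1] = 5, A[2,2] = 4, A[3,3] = 3
Tr(A) = 5 + 4 + 3 = 12

12


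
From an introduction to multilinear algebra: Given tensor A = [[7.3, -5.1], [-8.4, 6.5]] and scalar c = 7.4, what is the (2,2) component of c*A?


Scalar multiplication: (cA)_{ij} = c * A_{ij}.
c = 7.4
A_{22} = 6.5
(cA)_{22} = 7.4 * 6.5 = 48.1

48.1


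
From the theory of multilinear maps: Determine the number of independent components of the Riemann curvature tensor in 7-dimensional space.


The Riemann tensor in d dimensions has d^2(d^2 - 1)/12 independent components.
d = 7, so d^2 = 49
d^2 - 1 = 48
d^2(d^2 - 1) = 49 * 48 = 2352
Divide by 12: 2352 / 12 = 196

196


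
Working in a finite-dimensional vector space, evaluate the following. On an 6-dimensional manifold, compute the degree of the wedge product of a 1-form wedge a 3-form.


The degree of a wedge product is the sum of the degrees of the individual forms.
Degrees: 1, 3
Total degree = 1 + 3 = 4

4


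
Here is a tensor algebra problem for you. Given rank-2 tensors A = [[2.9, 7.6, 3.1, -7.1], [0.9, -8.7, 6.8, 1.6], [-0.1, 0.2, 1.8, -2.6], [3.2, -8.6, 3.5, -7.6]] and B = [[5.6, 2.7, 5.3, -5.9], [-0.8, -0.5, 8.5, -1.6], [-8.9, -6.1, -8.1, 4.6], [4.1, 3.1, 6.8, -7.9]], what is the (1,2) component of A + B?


Tensor addition is component-wise: (A + B)_{ij} = A_{ij} + B_{ij}.
A_{12} = 7.6
B_{12} = 2.7
(A + B)_{12} = 7.6 + 2.7 = 10.3

10.3


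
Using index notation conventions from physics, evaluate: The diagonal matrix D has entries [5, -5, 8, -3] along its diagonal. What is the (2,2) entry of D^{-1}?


For a diagonal matrix, the inverse has entries (D^{-1})_{ii} = 1/d_{ii}.
The diagonal entries are: d_{11} = 5, d_{22} = -5, d_{33} = 8, d_{44} = -3
We need (D^{-1})_{22} = 1/d_{22} = 1/-5 = -1/5

-1/5


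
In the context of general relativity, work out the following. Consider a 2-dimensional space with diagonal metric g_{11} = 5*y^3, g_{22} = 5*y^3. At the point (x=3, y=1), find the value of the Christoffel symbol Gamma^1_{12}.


For a diagonal metric, Gamma^k_{ij} = (1/2) g^{kk} (dg_{ik}/dx_j + dg_{jk}/dx_i - dg_{ij}/dx_k).
The metric is diagonal, so g_{ab} = 0 for a != b.
At the given point: g_{11} = 5, g_{22} = 5
g^{11} = 1/5
dg_{11}/dx_2 = dg_{11}/dx_2 = 15
dg_{21}/dx_1 = 0 (off-diagonal)
dg_{12}/dx_1 = 0 (off-diagonal)
Numerator = 15 + 0 - 0 = 15
Gamma^1_{12} = 15 / (2 * 5) = 3/2

3/2


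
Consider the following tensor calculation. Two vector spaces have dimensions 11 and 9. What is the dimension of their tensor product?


The dimension of a tensor product is the product of dimensions.
dim(V) = 11, dim(W) = 9
dim(V (x) W) = 11 * 9 = 99

99


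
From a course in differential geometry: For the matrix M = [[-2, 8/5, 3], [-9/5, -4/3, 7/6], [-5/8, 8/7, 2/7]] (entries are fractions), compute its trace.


The trace is the sum of diagonal entries.
Diagonal: M[1,1] = -2, M[2,2] = -4/3, M[3,3] = 2/7
Tr(M) = -2 + -4/3 + 2/7
Computing step by step:
After adding M[1,1]: -2
After adding M[2,2]: -10/3
After adding M[3,3]: -64/21
Tr(M) = -64/21

-64/21


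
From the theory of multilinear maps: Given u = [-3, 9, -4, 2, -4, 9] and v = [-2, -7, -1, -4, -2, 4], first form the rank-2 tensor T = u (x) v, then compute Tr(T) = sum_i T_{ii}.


The outer product gives T_{ij} = u_i v_j.
The trace (contraction) is Tr(T) = sum_i T_{ii} = sum_i u_i v_i.
Diagonal entries:
T_{11} = u_1 * v_1 = -3 * -2 = 6
T_{22} = u_2 * v_2 = 9 * -7 = -63
T_{33} = u_3 * v_3 = -4 * -1 = 4
T_{44} = u_4 * v_4 = 2 * -4 = -8
T_{55} = u_5 * v_5 = -4 * -2 = 8
T_{66} = u_6 * v_6 = 9 * 4 = 36
Tr(T) = 6 + -63 + 4 + -8 + 8 + 36 = -17

-17


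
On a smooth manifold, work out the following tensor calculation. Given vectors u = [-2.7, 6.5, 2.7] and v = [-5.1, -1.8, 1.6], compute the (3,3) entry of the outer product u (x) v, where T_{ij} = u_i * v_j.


The outer product entry T_{ij} = u_i * v_j.
We need i=3, j=3.
u_3 = 2.7, v_3 = 1.6
T_{3,3} = 2.7 * 1.6 = 4.32

4.32


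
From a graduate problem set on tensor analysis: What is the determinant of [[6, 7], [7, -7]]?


For a 2x2 matrix [[a, b], [c, d]], det = a*d - b*c.
a = 6, b = 7, c = 7, d = -7
a*d = 6 * -7 = -42
b*c = 7 * 7 = 49
det = -42 - 49 = -91

-91


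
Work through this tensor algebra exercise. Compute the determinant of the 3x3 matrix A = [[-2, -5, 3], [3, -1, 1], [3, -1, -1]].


Expanding along the first row, det(A) = a11*M_11 - a12*M_12 + a13*M_13, where M_1j is the (1,j) minor.
Minor M_11 = -1*-1 - 1*-1 = 2
Minor M_12 = 3*-1 - 1*3 = -6
Minor M_13 = 3*-1 - -1*3 = 0
det = -2*(2) - -5*(-6) + 3*(0)
    = -4 - 30 + 0
    = -34

-34


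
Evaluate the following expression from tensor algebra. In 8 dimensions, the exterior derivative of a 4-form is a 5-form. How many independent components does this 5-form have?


The exterior derivative of a p-form is a (p+1)-form.
Its number of independent components is C(n, p+1).
n = 8, p+1 = 5
C(8, 5) = 56

56


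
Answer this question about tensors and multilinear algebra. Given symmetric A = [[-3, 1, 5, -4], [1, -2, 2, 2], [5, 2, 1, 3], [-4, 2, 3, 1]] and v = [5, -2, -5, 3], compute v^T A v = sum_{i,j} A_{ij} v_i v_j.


First compute Av:
(Av)_1 = -3*5 + 1*-2 + 5*-5 + -4*3 = -54
(Av)_2 = 1*5 + -2*-2 + 2*-5 + 2*3 = 5
(Av)_3 = 5*5 + 2*-2 + 1*-5 + 3*3 = 25
(Av)_4 = -4*5 + 2*-2 + 3*-5 + 1*3 = -36
Av = [-54, 5, 25, -36]
Then v^T (Av) = 5*-54 + -2*5 + -5*25 + 3*-36
= -270 + -10 + -125 + -108 = -513

-513


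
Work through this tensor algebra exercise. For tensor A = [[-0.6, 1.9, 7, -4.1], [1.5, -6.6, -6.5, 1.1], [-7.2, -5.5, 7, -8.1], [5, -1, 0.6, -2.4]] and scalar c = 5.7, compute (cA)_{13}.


Scalar multiplication: (cA)_{ij} = c * A_{ij}.
c = 5.7
A_{13} = 7
(cA)_{13} = 5.7 * 7 = 39.9

39.9


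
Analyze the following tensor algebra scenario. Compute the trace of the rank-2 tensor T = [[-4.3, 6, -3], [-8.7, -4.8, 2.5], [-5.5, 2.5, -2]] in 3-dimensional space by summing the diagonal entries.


The contraction (trace) of a rank-2 tensor is the sum of its diagonal elements.
Diagonal entries: A[1,1] = -4.3, A[2,2] = -4.8, A[3,3] = -2
Tr(A) = -4.3 + -4.8 + -2 = -11.1

-11.1


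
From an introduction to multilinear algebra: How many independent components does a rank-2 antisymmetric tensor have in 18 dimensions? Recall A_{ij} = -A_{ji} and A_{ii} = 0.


An antisymmetric rank-2 tensor satisfies A_{ij} = -A_{ji}, so diagonal entries are zero.
The independent components are the upper-triangular entries: C(n, 2) = n(n-1)/2.
n = 18
C(18, 2) = 18 * 17 / 2 = 306 / 2 = 153

153


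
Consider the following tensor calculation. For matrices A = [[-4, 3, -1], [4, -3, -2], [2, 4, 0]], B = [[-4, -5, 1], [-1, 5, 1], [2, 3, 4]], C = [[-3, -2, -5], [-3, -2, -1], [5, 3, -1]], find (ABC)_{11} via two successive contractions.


(ABC)_{11} = sum_m (AB)_{1m} C_{m1}. First compute row 1 of AB.
(AB)_{11} = -4*-4 + 3*-1 + -1*2 = 11
(AB)_{12} = -4*-5 + 3*5 + -1*3 = 32
(AB)_{13} = -4*1 + 3*1 + -1*4 = -5
Now contract with column 1 of C:
(AB)_{11} * C_{11} = 11 * -3 = -33
(AB)_{12} * C_{21} = 32 * -3 = -96
(AB)_{13} * C_{31} = -5 * 5 = -25
(ABC)_{11} = -33 + -96 + -25 = -154

-154


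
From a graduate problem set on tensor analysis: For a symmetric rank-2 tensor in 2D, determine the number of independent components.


A symmetric rank-2 tensor in d dimensions has d(d+1)/2 independent components.
d = 2
d(d+1)/2 = 2 * 3 / 2 = 6 / 2 = 3

3


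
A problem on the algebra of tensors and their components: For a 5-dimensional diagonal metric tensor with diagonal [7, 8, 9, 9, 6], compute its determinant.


For a diagonal metric, the determinant is the product of diagonal entries.
Diagonal entries: 7, 8, 9, 9, 6
det(g) = 7 * 8 * 9 * 9 * 6 = 27216

27216


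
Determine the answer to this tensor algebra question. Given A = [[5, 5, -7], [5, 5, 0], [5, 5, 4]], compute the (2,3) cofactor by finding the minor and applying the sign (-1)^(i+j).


To find cofactor C_{23}, delete row 2 and column 3.
The resulting 2x2 submatrix is: [[5, 5], [5, 5]]
Minor M_{23} = 5*5 - 5*5
  = 25 - 25 = 0
Sign = (-1)^(2+3) = (-1)^5 = -1
Cofactor C_{23} = -1 * 0 = 0

0


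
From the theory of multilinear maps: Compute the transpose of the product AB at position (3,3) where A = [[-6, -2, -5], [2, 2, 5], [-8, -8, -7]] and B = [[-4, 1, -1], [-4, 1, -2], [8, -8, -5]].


(AB)^T_{ij} = (AB)_{ji} = sum_k A_{jk} B_{ki}.
For i=3, j=3 we need (AB)_{33}:
A_{31} * B_{13} = -8 * -1 = 8
A_{32} * B_{23} = -8 * -2 = 16
A_{33} * B_{33} = -7 * -5 = 35
Sum = 8 + 16 + 35 = 59

59


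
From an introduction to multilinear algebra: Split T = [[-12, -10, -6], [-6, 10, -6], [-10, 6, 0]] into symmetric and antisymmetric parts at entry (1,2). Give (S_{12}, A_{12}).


T_{12} = -10
T_{21} = -6
S_{12} = (-10 + -6)/2 = -16/2 = -8
A_{12} = (-10 - -6)/2 = -4/2 = -2
Check: S + A = -8 + -2 = -10 = T_{12}.

(-8, -2)


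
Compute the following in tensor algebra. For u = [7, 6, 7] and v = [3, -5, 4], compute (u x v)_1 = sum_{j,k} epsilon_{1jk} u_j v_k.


(u x v)_1 = sum_{j,k} epsilon_{1jk} u_j v_k. Only permutations of (1,2,3) contribute; the two non-zero terms are:
eps_{123} u_2 v_3 = 1 * 6 * 4 = 24
eps_{132} u_3 v_2 = -1 * 7 * -5 = 35
(u x v)_1 = 59

59


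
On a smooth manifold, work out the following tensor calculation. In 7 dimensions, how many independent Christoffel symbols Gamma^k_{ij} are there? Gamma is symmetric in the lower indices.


Christoffel symbols Gamma^k_{ij} are symmetric in i,j, so there are d * d(d+1)/2 independent symbols.
d = 7
d(d+1)/2 = 7 * 8 / 2 = 28
Total = 7 * 28 = 196

196


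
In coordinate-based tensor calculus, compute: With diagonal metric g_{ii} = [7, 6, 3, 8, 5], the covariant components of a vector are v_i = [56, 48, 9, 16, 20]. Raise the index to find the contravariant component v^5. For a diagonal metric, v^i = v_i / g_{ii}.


To raise an index with a diagonal metric: v^i = v_i / g_{ii}.
For index 5: v_5 = 20, g_{55} = 5
v^5 = 20 / 5 = 4

4


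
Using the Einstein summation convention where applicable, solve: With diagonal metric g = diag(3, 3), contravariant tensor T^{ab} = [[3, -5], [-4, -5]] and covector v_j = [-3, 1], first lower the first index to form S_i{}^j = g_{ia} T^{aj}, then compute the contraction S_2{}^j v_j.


Step 1: lower the first index. For a diagonal metric, g_{ia} T^{aj} = g_{ii} T^{ij} (no sum on i).
g_{22} = 3
S_2{}^1 = 3 * T^{21} = 3 * -4 = -12
S_2{}^2 = 3 * T^{22} = 3 * -5 = -15
Step 2: contract S_2{}^j with v_j.
S_2{}^1 * v_1 = -12 * -3 = 36
S_2{}^2 * v_2 = -15 * 1 = -15
Result = 36 + -15 = 21

21


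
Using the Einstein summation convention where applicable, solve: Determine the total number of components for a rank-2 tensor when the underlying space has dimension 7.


The number of components of a rank-r tensor in d dimensions is d^r.
Here d = 7 and r = 2.
7^2 = 49

49


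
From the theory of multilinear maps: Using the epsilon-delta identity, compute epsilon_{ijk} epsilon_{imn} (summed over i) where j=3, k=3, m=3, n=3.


Using the identity: epsilon_{ijk} epsilon_{imn} = delta_{jm} delta_{kn} - delta_{jn} delta_{km}.
delta_{33} = 1
delta_{33} = 1
delta_{33} = 1
delta_{33} = 1
Result = 1 * 1 - 1 * 1 = 1 - 1 = 0

0


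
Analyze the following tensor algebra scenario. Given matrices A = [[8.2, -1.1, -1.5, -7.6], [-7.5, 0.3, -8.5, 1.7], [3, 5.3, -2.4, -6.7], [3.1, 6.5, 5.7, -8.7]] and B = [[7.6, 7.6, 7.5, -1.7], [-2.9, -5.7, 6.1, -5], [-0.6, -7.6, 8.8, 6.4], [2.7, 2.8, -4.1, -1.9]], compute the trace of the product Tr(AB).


Tr(AB) = sum_i (AB)_{ii} where (AB)_{ii} = sum_k A_{ik} B_{ki}.
(AB)_{11} = 8.2*7.6 + -1.1*-2.9 + -1.5*-0.6 + -7.6*2.7 = 45.89
(AB)_{22} = -7.5*7.6 + 0.3*-5.7 + -8.5*-7.6 + 1.7*2.8 = 10.65
(AB)_{33} = 3*7.5 + 5.3*6.1 + -2.4*8.8 + -6.7*-4.1 = 61.18
(AB)_{44} = 3.1*-1.7 + 6.5*-5 + 5.7*6.4 + -8.7*-1.9 = 15.24
Tr(AB) = 45.89 + 10.65 + 61.18 + 15.24 = 132.96

132.96


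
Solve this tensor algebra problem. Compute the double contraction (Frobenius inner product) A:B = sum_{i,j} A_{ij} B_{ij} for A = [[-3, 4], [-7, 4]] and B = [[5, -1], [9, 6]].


A:B = sum over all i,j of A_{ij} * B_{ij}.
Row 1: -3*5=-15, 4*-1=-4 => row sum = -19
Row 2: -7*9=-63, 4*6=24 => row sum = -39
Total = -19 + -39 = -58

-58


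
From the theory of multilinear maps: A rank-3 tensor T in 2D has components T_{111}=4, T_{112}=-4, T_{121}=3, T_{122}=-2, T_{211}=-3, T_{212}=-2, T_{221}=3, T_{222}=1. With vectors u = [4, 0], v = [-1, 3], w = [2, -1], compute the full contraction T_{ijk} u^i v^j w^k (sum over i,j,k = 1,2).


S = sum over i,j,k of T_{ijk} u_i v_j w_k. Expanding all 8 terms:
T_{111}*u_1*v_1*w_1 = 4*4*-1*2 = -32  (running total: -32)
T_{112}*u_1*v_1*w_2 = -4*4*-1*-1 = -16  (running total: -48)
T_{121}*u_1*v_2*w_1 = 3*4*3*2 = 72  (running total: 24)
T_{122}*u_1*v_2*w_2 = -2*4*3*-1 = 24  (running total: 48)
T_{211}*u_2*v_1*w_1 = -3*0*-1*2 = 0  (running total: 48)
T_{212}*u_2*v_1*w_2 = -2*0*-1*-1 = 0  (running total: 48)
T_{221}*u_2*v_2*w_1 = 3*0*3*2 = 0  (running total: 48)
T_{222}*u_2*v_2*w_2 = 1*0*3*-1 = 0  (running total: 48)
S = 48

48


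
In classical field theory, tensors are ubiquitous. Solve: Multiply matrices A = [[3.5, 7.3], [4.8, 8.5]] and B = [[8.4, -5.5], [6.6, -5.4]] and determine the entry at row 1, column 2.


(AB)_{ij} = sum_k A_{ik} B_{kj}.
For i=1, j=2:
A_{11} * B_{12} = 3.5 * -5.5 = -19.25
A_{12} * B_{22} = 7.3 * -5.4 = -39.42
Sum = -19.25 + -39.42 = -58.67

-58.67


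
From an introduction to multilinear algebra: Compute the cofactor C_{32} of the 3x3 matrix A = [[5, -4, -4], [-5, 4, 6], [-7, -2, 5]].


To find cofactor C_{32}, delete row 3 and column 2.
The resulting 2x2 submatrix is: [[5, -4], [-5, 6]]
Minor M_{32} = 5*6 - -4*-5
  = 30 - 20 = 10
Sign = (-1)^(3+2) = (-1)^5 = -1
Cofactor C_{32} = -1 * 10 = -10

-10


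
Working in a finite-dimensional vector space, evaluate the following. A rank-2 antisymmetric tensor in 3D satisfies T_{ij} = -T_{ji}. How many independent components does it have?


An antisymmetric rank-2 tensor satisfies A_{ij} = -A_{ji}, so diagonal entries are zero.
The independent components are the upper-triangular entries: C(n, 2) = n(n-1)/2.
n = 3
C(3, 2) = 3 * 2 / 2 = 6 / 2 = 3

3


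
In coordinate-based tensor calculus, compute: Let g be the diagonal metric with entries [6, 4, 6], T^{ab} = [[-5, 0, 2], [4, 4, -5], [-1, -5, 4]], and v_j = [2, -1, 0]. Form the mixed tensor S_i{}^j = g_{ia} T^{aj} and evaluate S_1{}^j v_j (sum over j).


Step 1: lower the first index. For a diagonal metric, g_{ia} T^{aj} = g_{ii} T^{ij} (no sum on i).
g_{11} = 6
S_1{}^1 = 6 * T^{11} = 6 * -5 = -30
S_1{}^2 = 6 * T^{12} = 6 * 0 = 0
S_1{}^3 = 6 * T^{13} = 6 * 2 = 12
Step 2: contract S_1{}^j with v_j.
S_1{}^1 * v_1 = -30 * 2 = -60
S_1{}^2 * v_2 = 0 * -1 = 0
S_1{}^3 * v_3 = 12 * 0 = 0
Result = -60 + 0 + 0 = -60

-60


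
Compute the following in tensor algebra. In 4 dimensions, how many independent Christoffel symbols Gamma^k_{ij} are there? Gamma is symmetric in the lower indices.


Christoffel symbols Gamma^k_{ij} are symmetric in i,j, so there are d * d(d+1)/2 independent symbols.
d = 4
d(d+1)/2 = 4 * 5 / 2 = 10
Total = 4 * 10 = 40

40


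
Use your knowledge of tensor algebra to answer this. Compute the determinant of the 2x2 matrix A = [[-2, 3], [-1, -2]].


For a 2x2 matrix [[a, b], [c, d]], det = a*d - b*c.
a = -2, b = 3, c = -1, d = -2
a*d = -2 * -2 = 4
b*c = 3 * -1 = -3
det = 4 - -3 = 7

7


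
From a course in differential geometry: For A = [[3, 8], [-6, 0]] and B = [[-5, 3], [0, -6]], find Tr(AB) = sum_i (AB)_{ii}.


Tr(AB) = sum_i (AB)_{ii} where (AB)_{ii} = sum_k A_{ik} B_{ki}.
(AB)_{11} = 3*-5 + 8*0 = -15
(AB)_{22} = -6*3 + 0*-6 = -18
Tr(AB) = -15 + -18 = -33

-33


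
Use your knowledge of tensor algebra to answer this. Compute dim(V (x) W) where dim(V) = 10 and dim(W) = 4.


The dimension of a tensor product is the product of dimensions.
dim(V) = 10, dim(W) = 4
dim(V (x) W) = 10 * 4 = 40

40


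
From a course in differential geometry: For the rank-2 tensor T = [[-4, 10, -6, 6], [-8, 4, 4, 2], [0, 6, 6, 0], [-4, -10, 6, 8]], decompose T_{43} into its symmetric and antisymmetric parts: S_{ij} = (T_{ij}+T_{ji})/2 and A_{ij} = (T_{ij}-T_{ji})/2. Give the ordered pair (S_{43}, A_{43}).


T_{43} = 6
T_{34} = 0
S_{43} = (6 + 0)/2 = 6/2 = 3
A_{43} = (6 - 0)/2 = 6/2 = 3
Check: S + A = 3 + 3 = 6 = T_{43}.

(3, 3)


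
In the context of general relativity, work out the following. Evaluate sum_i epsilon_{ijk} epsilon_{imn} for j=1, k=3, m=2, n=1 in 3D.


Using the identity: epsilon_{ijk} epsilon_{imn} = delta_{jm} delta_{kn} - delta_{jn} delta_{km}.
delta_{12} = 0
delta_{31} = 0
delta_{11} = 1
delta_{32} = 0
Result = 0 * 0 - 1 * 0 = 0 - 0 = 0

0


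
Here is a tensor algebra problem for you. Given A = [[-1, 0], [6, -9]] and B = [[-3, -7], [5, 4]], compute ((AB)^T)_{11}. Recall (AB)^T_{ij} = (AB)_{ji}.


(AB)^T_{ij} = (AB)_{ji} = sum_k A_{jk} B_{ki}.
For i=1, j=1 we need (AB)_{11}:
A_{11} * B_{11} = -1 * -3 = 3
A_{12} * B_{21} = 0 * 5 = 0
Sum = 3 + 0 = 3

3


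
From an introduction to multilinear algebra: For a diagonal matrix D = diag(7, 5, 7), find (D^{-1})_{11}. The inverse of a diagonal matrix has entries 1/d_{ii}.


For a diagonal matrix, the inverse has entries (D^{-1})_{ii} = 1/d_{ii}.
The diagonal entries are: d_{11} = 7, d_{22} = 5, d_{33} = 7
We need (D^{-1})_{11} = 1/d_{11} = 1/7 = 1/7

1/7


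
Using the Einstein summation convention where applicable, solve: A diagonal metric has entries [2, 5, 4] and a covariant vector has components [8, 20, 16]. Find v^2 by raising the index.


To raise an index with a diagonal metric: v^i = v_i / g_{ii}.
For index 2: v_2 = 20, g_{22} = 5
v^2 = 20 / 5 = 4

4


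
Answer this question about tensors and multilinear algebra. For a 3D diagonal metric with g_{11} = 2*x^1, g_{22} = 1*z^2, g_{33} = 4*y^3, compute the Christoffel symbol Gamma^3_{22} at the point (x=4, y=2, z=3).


For a diagonal metric, Gamma^k_{ij} = (1/2) g^{kk} (dg_{ik}/dx_j + dg_{jk}/dx_i - dg_{ij}/dx_k).
The metric is diagonal, so g_{ab} = 0 for a != b.
At the given point: g_{11} = 8, g_{22} = 9, g_{33} = 32
g^{33} = 1/32
dg_{23}/dx_2 = 0 (off-diagonal)
dg_{23}/dx_2 = 0 (off-diagonal)
dg_{22}/dx_3 = dg_{22}/dx_3 = 6
Numerator = 0 + 0 - 6 = -6
Gamma^3_{22} = -6 / (2 * 32) = -3/32

-3/32


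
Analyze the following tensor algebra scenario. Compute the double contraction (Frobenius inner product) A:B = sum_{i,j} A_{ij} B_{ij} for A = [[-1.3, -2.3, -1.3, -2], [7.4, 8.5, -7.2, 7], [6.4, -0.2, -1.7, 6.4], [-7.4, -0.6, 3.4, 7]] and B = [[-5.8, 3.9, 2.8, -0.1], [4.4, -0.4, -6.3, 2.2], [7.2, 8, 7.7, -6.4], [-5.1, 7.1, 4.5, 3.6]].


A:B = sum over all i,j of A_{ij} * B_{ij}.
Row 1: -1.3*-5.8=7.54, -2.3*3.9=-8.97, -1.3*2.8=-3.64, -2*-0.1=0.2 => row sum = -4.87
Row 2: 7.4*4.4=32.56, 8.5*-0.4=-3.4, -7.2*-6.3=45.36, 7*2.2=15.4 => row sum = 89.92
Row 3: 6.4*7.2=46.08, -0.2*8=-1.6, -1.7*7.7=-13.09, 6.4*-6.4=-40.96 => row sum = -9.57
Row 4: -7.4*-5.1=37.74, -0.6*7.1=-4.26, 3.4*4.5=15.3, 7*3.6=25.2 => row sum = 73.98
Total = -4.87 + 89.92 + -9.57 + 73.98 = 149.46

149.46


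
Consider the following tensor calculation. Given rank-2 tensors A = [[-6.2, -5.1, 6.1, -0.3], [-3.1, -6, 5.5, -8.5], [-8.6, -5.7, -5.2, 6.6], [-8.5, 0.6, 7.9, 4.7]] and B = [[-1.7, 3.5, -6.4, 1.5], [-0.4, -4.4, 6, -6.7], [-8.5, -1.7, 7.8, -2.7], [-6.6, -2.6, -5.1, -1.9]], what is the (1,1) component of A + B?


Tensor addition is component-wise: (A + B)_{ij} = A_{ij} + B_{ij}.
A_{11} = -6.2
B_{11} = -1.7
(A + B)_{11} = -6.2 + -1.7 = -7.9

-7.9


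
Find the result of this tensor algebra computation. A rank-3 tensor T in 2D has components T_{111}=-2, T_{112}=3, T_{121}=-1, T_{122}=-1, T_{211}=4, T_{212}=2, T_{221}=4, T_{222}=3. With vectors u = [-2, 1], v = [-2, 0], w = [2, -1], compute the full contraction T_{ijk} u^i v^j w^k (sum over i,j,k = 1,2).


S = sum over i,j,k of T_{ijk} u_i v_j w_k. Expanding all 8 terms:
T_{111}*u_1*v_1*w_1 = -2*-2*-2*2 = -16  (running total: -16)
T_{112}*u_1*v_1*w_2 = 3*-2*-2*-1 = -12  (running total: -28)
T_{121}*u_1*v_2*w_1 = -1*-2*0*2 = 0  (running total: -28)
T_{122}*u_1*v_2*w_2 = -1*-2*0*-1 = 0  (running total: -28)
T_{211}*u_2*v_1*w_1 = 4*1*-2*2 = -16  (running total: -44)
T_{212}*u_2*v_1*w_2 = 2*1*-2*-1 = 4  (running total: -40)
T_{221}*u_2*v_2*w_1 = 4*1*0*2 = 0  (running total: -40)
T_{222}*u_2*v_2*w_2 = 3*1*0*-1 = 0  (running total: -40)
S = -40

-40


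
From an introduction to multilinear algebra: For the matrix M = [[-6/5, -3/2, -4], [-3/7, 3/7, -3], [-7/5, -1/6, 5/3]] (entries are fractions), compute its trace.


The trace is the sum of diagonal entries.
Diagonal: M[1,1] = -6/5, M[2,2] = 3/7, M[3,3] = 5/3
Tr(M) = -6/5 + 3/7 + 5/3
Computing step by step:
After adding M[1,1]: -6/5
After adding M[2,2]: -27/35
After adding M[3,3]: 94/105
Tr(M) = 94/105

94/105


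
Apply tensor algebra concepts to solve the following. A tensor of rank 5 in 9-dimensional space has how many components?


The number of components of a rank-r tensor in d dimensions is d^r.
Here d = 9 and r = 5.
9^5 = 59049

59049


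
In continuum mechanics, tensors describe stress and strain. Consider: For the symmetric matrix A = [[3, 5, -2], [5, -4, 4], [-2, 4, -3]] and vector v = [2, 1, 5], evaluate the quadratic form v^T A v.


First compute Av:
(Av)_1 = 3*2 + 5*1 + -2*5 = 1
(Av)_2 = 5*2 + -4*1 + 4*5 = 26
(Av)_3 = -2*2 + 4*1 + -3*5 = -15
Av = [1, 26, -15]
Then v^T (Av) = 2*1 + 1*26 + 5*-15
= 2 + 26 + -75 = -47

-47


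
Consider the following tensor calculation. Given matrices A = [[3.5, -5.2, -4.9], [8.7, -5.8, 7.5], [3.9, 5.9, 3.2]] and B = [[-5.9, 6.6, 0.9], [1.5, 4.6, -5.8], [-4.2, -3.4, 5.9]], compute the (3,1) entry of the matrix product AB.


(AB)_{ij} = sum_k A_{ik} B_{kj}.
For i=3, j=1:
A_{31} * B_{11} = 3.9 * -5.9 = -23.01
A_{32} * B_{21} = 5.9 * 1.5 = 8.85
A_{33} * B_{31} = 3.2 * -4.2 = -13.44
Sum = -23.01 + 8.85 + -13.44 = -27.6

-27.6


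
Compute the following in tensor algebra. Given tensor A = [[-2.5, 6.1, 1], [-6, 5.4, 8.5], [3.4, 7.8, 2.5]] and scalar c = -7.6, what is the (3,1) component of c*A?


Scalar multiplication: (cA)_{ij} = c * A_{ij}.
c = -7.6
A_{31} = 3.4
(cA)_{31} = -7.6 * 3.4 = -25.84

-25.84


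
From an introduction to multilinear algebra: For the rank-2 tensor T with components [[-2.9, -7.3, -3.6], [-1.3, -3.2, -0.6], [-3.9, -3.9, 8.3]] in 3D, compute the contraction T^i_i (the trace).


The contraction (trace) of a rank-2 tensor is the sum of its diagonal elements.
Diagonal entries: A[1,1] = -2.9, A[2,2] = -3.2, A[3,3] = 8.3
Tr(A) = -2.9 + -3.2 + 8.3 = 2.2

2.2


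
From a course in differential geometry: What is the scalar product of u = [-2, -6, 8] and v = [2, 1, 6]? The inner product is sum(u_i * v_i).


The inner product u . v = sum of u_i * v_i.
Term-by-term: -2 * 2, -6 * 1, 8 * 6
Products: -4, -6, 48
Sum = -4 + -6 + 48 = 38

38


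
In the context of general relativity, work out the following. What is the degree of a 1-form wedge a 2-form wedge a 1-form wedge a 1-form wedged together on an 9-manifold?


The degree of a wedge product is the sum of the degrees of the individual forms.
Degrees: 1, 2, 1, 1
Total degree = 1 + 2 + 1 + 1 = 5

5


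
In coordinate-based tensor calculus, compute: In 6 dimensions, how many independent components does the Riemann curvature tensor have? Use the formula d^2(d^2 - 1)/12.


The Riemann tensor in d dimensions has d^2(d^2 - 1)/12 independent components.
d = 6, so d^2 = 36
d^2 - 1 = 35
d^2(d^2 - 1) = 36 * 35 = 1260
Divide by 12: 1260 / 12 = 105

105


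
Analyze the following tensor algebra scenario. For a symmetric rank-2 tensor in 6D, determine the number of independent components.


A symmetric rank-2 tensor in d dimensions has d(d+1)/2 independent components.
d = 6
d(d+1)/2 = 6 * 7 / 2 = 42 / 2 = 21

21


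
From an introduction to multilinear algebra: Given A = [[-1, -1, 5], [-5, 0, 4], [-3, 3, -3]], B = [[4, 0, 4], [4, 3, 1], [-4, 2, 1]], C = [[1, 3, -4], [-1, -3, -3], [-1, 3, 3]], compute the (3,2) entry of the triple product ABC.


(ABC)_{32} = sum_m (AB)_{3m} C_{m2}. First compute row 3 of AB.
(AB)_{31} = -3*4 + 3*4 + -3*-4 = 12
(AB)_{32} = -3*0 + 3*3 + -3*2 = 3
(AB)_{33} = -3*4 + 3*1 + -3*1 = -12
Now contract with column 2 of C:
(AB)_{31} * C_{12} = 12 * 3 = 36
(AB)_{32} * C_{22} = 3 * -3 = -9
(AB)_{33} * C_{32} = -12 * 3 = -36
(ABC)_{32} = 36 + -9 + -36 = -9

-9


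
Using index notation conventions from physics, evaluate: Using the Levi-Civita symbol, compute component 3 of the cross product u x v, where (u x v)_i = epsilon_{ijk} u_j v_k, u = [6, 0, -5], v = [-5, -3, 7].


(u x v)_3 = sum_{j,k} epsilon_{3jk} u_j v_k. Only permutations of (1,2,3) contribute; the two non-zero terms are:
eps_{312} u_1 v_2 = 1 * 6 * -3 = -18
eps_{321} u_2 v_1 = -1 * 0 * -5 = 0
(u x v)_3 = -18

-18


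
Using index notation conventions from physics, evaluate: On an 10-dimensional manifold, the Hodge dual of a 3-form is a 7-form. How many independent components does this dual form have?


The Hodge dual of a p-form on an n-dimensional manifold is an (n-p)-form.
n = 10, p = 3, so dual degree = 10 - 3 = 7
The number of components is C(n, n-p) = C(10, 7) = 120

120


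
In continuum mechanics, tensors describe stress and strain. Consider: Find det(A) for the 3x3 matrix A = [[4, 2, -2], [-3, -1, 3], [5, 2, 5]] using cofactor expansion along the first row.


Expanding along the first row, det(A) = a11*M_11 - a12*M_12 + a13*M_13, where M_1j is the (1,j) minor.
Minor M_11 = -1*5 - 3*2 = -11
Minor M_12 = -3*5 - 3*5 = -30
Minor M_13 = -3*2 - -1*5 = -1
det = 4*(-11) - 2*(-30) + -2*(-1)
    = -44 - -60 + 2
    = 18

18


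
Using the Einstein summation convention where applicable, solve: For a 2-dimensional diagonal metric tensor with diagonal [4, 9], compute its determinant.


For a diagonal metric, the determinant is the product of diagonal entries.
Diagonal entries: 4, 9
det(g) = 4 * 9 = 36

36


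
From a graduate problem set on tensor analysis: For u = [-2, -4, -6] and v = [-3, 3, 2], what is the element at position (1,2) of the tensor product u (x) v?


The outer product entry T_{ij} = u_i * v_j.
We need i=1, j=2.
u_1 = -2, v_2 = 3
T_{1,2} = -2 * 3 = -6

-6


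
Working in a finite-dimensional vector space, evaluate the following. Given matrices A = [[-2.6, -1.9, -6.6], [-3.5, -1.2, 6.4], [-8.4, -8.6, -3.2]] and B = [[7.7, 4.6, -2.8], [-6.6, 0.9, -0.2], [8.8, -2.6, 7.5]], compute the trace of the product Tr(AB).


Tr(AB) = sum_i (AB)_{ii} where (AB)_{ii} = sum_k A_{ik} B_{ki}.
(AB)_{11} = -2.6*7.7 + -1.9*-6.6 + -6.6*8.8 = -65.56
(AB)_{22} = -3.5*4.6 + -1.2*0.9 + 6.4*-2.6 = -33.82
(AB)_{33} = -8.4*-2.8 + -8.6*-0.2 + -3.2*7.5 = 1.24
Tr(AB) = -65.56 + -33.82 + 1.24 = -98.14

-98.14


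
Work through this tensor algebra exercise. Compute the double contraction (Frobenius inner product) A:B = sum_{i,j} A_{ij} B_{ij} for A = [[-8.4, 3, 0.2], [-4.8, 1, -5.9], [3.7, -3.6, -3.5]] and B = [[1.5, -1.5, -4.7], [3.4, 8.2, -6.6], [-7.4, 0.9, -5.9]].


A:B = sum over all i,j of A_{ij} * B_{ij}.
Row 1: -8.4*1.5=-12.6, 3*-1.5=-4.5, 0.2*-4.7=-0.94 => row sum = -18.04
Row 2: -4.8*3.4=-16.32, 1*8.2=8.2, -5.9*-6.6=38.94 => row sum = 30.82
Row 3: 3.7*-7.4=-27.38, -3.6*0.9=-3.24, -3.5*-5.9=20.65 => row sum = -9.97
Total = -18.04 + 30.82 + -9.97 = 2.81

2.81


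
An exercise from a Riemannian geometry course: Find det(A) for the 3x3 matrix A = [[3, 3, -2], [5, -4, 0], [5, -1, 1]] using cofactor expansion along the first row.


Expanding along the first row, det(A) = a11*M_11 - a12*M_12 + a13*M_13, where M_1j is the (1,j) minor.
Minor M_11 = -4*1 - 0*-1 = -4
Minor M_12 = 5*1 - 0*5 = 5
Minor M_13 = 5*-1 - -4*5 = 15
det = 3*(-4) - 3*(5) + -2*(15)
    = -12 - 15 + -30
    = -57

-57
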